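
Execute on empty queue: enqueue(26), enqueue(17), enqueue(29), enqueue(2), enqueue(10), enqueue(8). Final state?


enqueue(26) -> [26]
enqueue(17) -> [26, 17]
enqueue(29) -> [26, 17, 29]
enqueue(2) -> [26, 17, 29, 2]
enqueue(10) -> [26, 17, 29, 2, 10]
enqueue(8) -> [26, 17, 29, 2, 10, 8]
Final queue (front to back): [26, 17, 29, 2, 10, 8]


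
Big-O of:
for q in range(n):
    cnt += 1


Per nesting level: O(n) = O(n)
Complexity: O(n)


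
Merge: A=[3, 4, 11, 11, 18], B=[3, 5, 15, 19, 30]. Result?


Compare heads, take smaller each step.
Merged: [3, 3, 4, 5, 11, 11, 15, 18, 19, 30]


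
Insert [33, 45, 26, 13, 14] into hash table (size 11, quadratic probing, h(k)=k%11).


Insertions: 33->slot 0; 45->slot 1; 26->slot 4; 13->slot 2; 14->slot 3
Table: [33, 45, 13, 14, 26, None, None, None, None, None, None]


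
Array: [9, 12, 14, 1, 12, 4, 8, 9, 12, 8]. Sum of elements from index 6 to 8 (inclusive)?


Prefix sums: [0, 9, 21, 35, 36, 48, 52, 60, 69, 81, 89]
Sum[6..8] = prefix[9] - prefix[6] = 81 - 52 = 29


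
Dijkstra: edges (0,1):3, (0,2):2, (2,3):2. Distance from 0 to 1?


Dijkstra from 0:
Distances: {0: 0, 1: 3, 2: 2, 3: 4}
Shortest distance to 1 = 3, path = [0, 1]


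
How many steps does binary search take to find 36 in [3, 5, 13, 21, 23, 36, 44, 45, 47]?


Search for 36:
[0,8] mid=4 arr[4]=23
[5,8] mid=6 arr[6]=44
[5,5] mid=5 arr[5]=36
Total: 3 comparisons


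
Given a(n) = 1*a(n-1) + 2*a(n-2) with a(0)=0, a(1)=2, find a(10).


Build bottom-up:
...a(8)=170, a(9)=342, a(10)=1*342+2*170=682


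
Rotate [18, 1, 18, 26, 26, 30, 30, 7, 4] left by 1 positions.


Left rotate by 1: [1, 18, 26, 26, 30, 30, 7, 4, 18]


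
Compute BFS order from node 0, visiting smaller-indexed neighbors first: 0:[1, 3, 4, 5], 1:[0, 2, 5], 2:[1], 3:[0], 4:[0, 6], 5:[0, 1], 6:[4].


BFS queue: start with [0]
Visit order: [0, 1, 3, 4, 5, 2, 6]


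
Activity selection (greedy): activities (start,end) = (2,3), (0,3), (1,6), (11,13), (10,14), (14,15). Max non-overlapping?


Greedy: pick earliest-ending, then skip overlaps.
Selected (3 activities): [(2, 3), (11, 13), (14, 15)]


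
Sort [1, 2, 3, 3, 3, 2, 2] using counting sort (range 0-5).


Count array: [0, 1, 3, 3, 0, 0]
Reconstruct: [1, 2, 2, 2, 3, 3, 3]


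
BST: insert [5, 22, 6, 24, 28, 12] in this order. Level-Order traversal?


Root = 5; build tree by BST insertion.
Level-Order traversal: [5, 22, 6, 24, 12, 28]


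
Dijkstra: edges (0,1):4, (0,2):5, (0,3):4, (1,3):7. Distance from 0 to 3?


Dijkstra from 0:
Distances: {0: 0, 1: 4, 2: 5, 3: 4}
Shortest distance to 3 = 4, path = [0, 3]


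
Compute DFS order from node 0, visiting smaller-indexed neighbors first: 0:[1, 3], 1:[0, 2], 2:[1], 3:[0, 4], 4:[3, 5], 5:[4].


DFS stack-based: start with [0]
Visit order: [0, 1, 2, 3, 4, 5]


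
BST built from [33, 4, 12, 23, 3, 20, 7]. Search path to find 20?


BST root = 33
Search for 20: compare at each node
Path: [33, 4, 12, 23, 20]


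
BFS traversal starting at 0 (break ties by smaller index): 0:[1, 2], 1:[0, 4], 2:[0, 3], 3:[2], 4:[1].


BFS queue: start with [0]
Visit order: [0, 1, 2, 4, 3]


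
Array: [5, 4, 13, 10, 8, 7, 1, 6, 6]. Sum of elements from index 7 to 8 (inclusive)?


Prefix sums: [0, 5, 9, 22, 32, 40, 47, 48, 54, 60]
Sum[7..8] = prefix[9] - prefix[7] = 60 - 48 = 12


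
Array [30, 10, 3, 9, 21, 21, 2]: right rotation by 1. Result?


Right rotate by 1: [2, 30, 10, 3, 9, 21, 21]


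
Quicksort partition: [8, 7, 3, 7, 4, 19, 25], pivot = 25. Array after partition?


Elements <= 25 go left of pivot.
Result: [8, 7, 3, 7, 4, 19, 25], pivot at index 6


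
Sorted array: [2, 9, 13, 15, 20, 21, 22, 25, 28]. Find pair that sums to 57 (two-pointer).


Two pointers: lo=0, hi=8
No pair sums to 57


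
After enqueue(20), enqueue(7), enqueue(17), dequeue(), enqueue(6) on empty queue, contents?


enqueue(20) -> [20]
enqueue(7) -> [20, 7]
enqueue(17) -> [20, 7, 17]
dequeue() returns 20 -> [7, 17]
enqueue(6) -> [7, 17, 6]
Final queue (front to back): [7, 17, 6]


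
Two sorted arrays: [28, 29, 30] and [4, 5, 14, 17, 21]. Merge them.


Compare heads, take smaller each step.
Merged: [4, 5, 14, 17, 21, 28, 29, 30]


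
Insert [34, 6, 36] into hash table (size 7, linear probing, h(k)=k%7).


Insertions: 34->slot 6; 6->slot 0; 36->slot 1
Table: [6, 36, None, None, None, None, 34]


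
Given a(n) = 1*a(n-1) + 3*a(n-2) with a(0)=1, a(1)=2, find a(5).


Build bottom-up:
...a(3)=11, a(4)=26, a(5)=1*26+3*11=59


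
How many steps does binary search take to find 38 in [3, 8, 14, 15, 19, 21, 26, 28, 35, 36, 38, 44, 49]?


Search for 38:
[0,12] mid=6 arr[6]=26
[7,12] mid=9 arr[9]=36
[10,12] mid=11 arr[11]=44
[10,10] mid=10 arr[10]=38
Total: 4 comparisons


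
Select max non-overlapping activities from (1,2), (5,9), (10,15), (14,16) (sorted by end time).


Greedy: pick earliest-ending, then skip overlaps.
Selected (3 activities): [(1, 2), (5, 9), (10, 15)]


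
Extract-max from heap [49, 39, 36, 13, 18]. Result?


Max = 49
Replace root with last, heapify down
Resulting heap: [39, 18, 36, 13]


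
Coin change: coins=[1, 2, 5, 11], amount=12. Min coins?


dp[0]=0; dp[i]=1+min(dp[i-c] for c in coins)
...dp[7]=2, dp[8]=3, dp[9]=3, dp[10]=2, dp[11]=1, dp[12]=2
Minimum coins for 12 = 2


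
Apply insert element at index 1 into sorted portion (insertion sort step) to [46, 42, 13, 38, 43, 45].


After one pass: [42, 46, 13, 38, 43, 45]


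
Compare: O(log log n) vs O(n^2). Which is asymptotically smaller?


double-logarithmic grows slower than quadratic
O(log log n) is asymptotically smaller; O(n^2) grows faster


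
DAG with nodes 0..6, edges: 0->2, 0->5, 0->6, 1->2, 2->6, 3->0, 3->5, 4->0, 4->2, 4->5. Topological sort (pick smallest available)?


Kahn's algorithm, process smallest node first
Order: [1, 3, 4, 0, 2, 5, 6]


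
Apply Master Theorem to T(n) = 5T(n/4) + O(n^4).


a=5, b=4, c=4. log_4(5)=1.161 < c=4. Case 3: O(n^c) = O(n^4)
Complexity: O(n^4)


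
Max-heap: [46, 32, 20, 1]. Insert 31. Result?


Append 31: [46, 32, 20, 1, 31]
Bubble up: no swaps needed
Result: [46, 32, 20, 1, 31]


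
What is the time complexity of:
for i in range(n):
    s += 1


Per nesting level: O(n) = O(n)
Complexity: O(n)


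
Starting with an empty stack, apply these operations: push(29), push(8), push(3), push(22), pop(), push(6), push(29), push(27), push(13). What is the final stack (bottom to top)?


push(29) -> [29]
push(8) -> [29, 8]
push(3) -> [29, 8, 3]
push(22) -> [29, 8, 3, 22]
pop() returns 22 -> [29, 8, 3]
push(6) -> [29, 8, 3, 6]
push(29) -> [29, 8, 3, 6, 29]
push(27) -> [29, 8, 3, 6, 29, 27]
push(13) -> [29, 8, 3, 6, 29, 27, 13]
Final stack (bottom to top): [29, 8, 3, 6, 29, 27, 13]


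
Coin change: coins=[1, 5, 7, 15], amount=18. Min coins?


dp[0]=0; dp[i]=1+min(dp[i-c] for c in coins)
...dp[13]=3, dp[14]=2, dp[15]=1, dp[16]=2, dp[17]=3, dp[18]=4
Minimum coins for 18 = 4


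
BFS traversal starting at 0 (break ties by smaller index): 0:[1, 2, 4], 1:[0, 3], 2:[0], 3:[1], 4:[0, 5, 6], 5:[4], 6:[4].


BFS queue: start with [0]
Visit order: [0, 1, 2, 4, 3, 5, 6]


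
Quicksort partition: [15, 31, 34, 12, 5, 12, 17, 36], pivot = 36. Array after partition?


Elements <= 36 go left of pivot.
Result: [15, 31, 34, 12, 5, 12, 17, 36], pivot at index 7


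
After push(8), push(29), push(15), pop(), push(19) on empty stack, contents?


push(8) -> [8]
push(29) -> [8, 29]
push(15) -> [8, 29, 15]
pop() returns 15 -> [8, 29]
push(19) -> [8, 29, 19]
Final stack (bottom to top): [8, 29, 19]


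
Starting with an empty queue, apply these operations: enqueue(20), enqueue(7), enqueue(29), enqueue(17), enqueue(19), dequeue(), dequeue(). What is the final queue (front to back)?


enqueue(20) -> [20]
enqueue(7) -> [20, 7]
enqueue(29) -> [20, 7, 29]
enqueue(17) -> [20, 7, 29, 17]
enqueue(19) -> [20, 7, 29, 17, 19]
dequeue() returns 20 -> [7, 29, 17, 19]
dequeue() returns 7 -> [29, 17, 19]
Final queue (front to back): [29, 17, 19]


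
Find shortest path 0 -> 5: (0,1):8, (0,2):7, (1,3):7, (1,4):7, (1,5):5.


Dijkstra from 0:
Distances: {0: 0, 1: 8, 2: 7, 3: 15, 4: 15, 5: 13}
Shortest distance to 5 = 13, path = [0, 1, 5]


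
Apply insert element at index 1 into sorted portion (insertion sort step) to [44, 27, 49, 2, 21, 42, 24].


After one pass: [27, 44, 49, 2, 21, 42, 24]


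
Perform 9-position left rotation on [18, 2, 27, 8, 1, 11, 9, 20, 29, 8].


Left rotate by 9: [8, 18, 2, 27, 8, 1, 11, 9, 20, 29]


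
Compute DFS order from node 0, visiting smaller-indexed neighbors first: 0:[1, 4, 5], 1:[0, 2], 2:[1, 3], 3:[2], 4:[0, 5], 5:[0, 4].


DFS stack-based: start with [0]
Visit order: [0, 1, 2, 3, 4, 5]


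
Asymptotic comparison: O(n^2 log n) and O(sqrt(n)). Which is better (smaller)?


sublinear grows slower than n^2 log n
O(sqrt(n)) is asymptotically smaller; O(n^2 log n) grows faster


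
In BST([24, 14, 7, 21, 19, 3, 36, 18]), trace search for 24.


BST root = 24
Search for 24: compare at each node
Path: [24]


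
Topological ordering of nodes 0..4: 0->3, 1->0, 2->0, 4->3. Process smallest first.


Kahn's algorithm, process smallest node first
Order: [1, 2, 0, 4, 3]


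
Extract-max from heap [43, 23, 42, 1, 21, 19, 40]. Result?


Max = 43
Replace root with last, heapify down
Resulting heap: [42, 23, 40, 1, 21, 19]


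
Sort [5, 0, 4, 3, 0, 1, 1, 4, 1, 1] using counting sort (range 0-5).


Count array: [2, 4, 0, 1, 2, 1]
Reconstruct: [0, 0, 1, 1, 1, 1, 3, 4, 4, 5]


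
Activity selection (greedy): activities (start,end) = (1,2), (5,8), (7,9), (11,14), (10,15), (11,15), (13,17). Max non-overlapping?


Greedy: pick earliest-ending, then skip overlaps.
Selected (3 activities): [(1, 2), (5, 8), (11, 14)]


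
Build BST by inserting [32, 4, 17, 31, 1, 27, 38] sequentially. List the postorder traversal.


Root = 32; build tree by BST insertion.
Postorder traversal: [1, 27, 31, 17, 4, 38, 32]


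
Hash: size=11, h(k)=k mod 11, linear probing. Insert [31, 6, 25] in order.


Insertions: 31->slot 9; 6->slot 6; 25->slot 3
Table: [None, None, None, 25, None, None, 6, None, None, 31, None]


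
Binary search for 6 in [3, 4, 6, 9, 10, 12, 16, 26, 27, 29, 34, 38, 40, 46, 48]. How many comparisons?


Search for 6:
[0,14] mid=7 arr[7]=26
[0,6] mid=3 arr[3]=9
[0,2] mid=1 arr[1]=4
[2,2] mid=2 arr[2]=6
Total: 4 comparisons


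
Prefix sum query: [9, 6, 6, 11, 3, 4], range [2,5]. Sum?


Prefix sums: [0, 9, 15, 21, 32, 35, 39]
Sum[2..5] = prefix[6] - prefix[2] = 39 - 15 = 24


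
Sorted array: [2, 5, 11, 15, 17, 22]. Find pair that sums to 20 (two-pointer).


Two pointers: lo=0, hi=5
Found pair: (5, 15) summing to 20


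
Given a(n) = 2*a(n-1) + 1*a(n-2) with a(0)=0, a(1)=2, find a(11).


Build bottom-up:
...a(9)=1970, a(10)=4756, a(11)=2*4756+1*1970=11482


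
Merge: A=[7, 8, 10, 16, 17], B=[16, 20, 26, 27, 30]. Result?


Compare heads, take smaller each step.
Merged: [7, 8, 10, 16, 16, 17, 20, 26, 27, 30]


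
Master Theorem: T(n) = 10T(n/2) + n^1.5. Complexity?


a=10, b=2, c=1.5. log_2(10)=3.322 > c=1.5. Case 1: O(n^log_b(a)) = O(n^3.322)
Complexity: O(n^3.322)


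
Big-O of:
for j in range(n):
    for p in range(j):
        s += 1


Per nesting level: O(n) * O(n) [triangular over j] = O(n^2)
Complexity: O(n^2)


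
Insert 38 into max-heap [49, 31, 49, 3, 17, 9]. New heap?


Append 38: [49, 31, 49, 3, 17, 9, 38]
Bubble up: no swaps needed
Result: [49, 31, 49, 3, 17, 9, 38]


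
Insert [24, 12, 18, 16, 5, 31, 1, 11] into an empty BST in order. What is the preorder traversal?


Root = 24; build tree by BST insertion.
Preorder traversal: [24, 12, 5, 1, 11, 18, 16, 31]


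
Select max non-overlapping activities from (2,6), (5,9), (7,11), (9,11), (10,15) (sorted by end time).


Greedy: pick earliest-ending, then skip overlaps.
Selected (2 activities): [(2, 6), (7, 11)]


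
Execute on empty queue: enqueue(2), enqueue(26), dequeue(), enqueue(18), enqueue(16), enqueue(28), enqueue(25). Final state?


enqueue(2) -> [2]
enqueue(26) -> [2, 26]
dequeue() returns 2 -> [26]
enqueue(18) -> [26, 18]
enqueue(16) -> [26, 18, 16]
enqueue(28) -> [26, 18, 16, 28]
enqueue(25) -> [26, 18, 16, 28, 25]
Final queue (front to back): [26, 18, 16, 28, 25]


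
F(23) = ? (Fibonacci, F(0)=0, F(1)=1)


F(n)=F(n-1)+F(n-2)
...F(21)=10946, F(22)=17711, F(23)=28657


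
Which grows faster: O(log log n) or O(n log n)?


double-logarithmic grows slower than linearithmic
O(log log n) is asymptotically smaller; O(n log n) grows faster


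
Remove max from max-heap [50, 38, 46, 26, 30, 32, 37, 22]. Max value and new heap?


Max = 50
Replace root with last, heapify down
Resulting heap: [46, 38, 37, 26, 30, 32, 22]


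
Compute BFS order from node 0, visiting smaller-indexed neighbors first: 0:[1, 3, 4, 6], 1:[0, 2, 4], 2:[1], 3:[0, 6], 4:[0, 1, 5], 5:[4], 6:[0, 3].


BFS queue: start with [0]
Visit order: [0, 1, 3, 4, 6, 2, 5]


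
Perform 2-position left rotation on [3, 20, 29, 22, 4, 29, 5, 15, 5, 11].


Left rotate by 2: [29, 22, 4, 29, 5, 15, 5, 11, 3, 20]


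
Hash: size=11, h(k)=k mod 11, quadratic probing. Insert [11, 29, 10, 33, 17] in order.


Insertions: 11->slot 0; 29->slot 7; 10->slot 10; 33->slot 1; 17->slot 6
Table: [11, 33, None, None, None, None, 17, 29, None, None, 10]


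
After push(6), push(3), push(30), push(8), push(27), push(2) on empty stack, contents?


push(6) -> [6]
push(3) -> [6, 3]
push(30) -> [6, 3, 30]
push(8) -> [6, 3, 30, 8]
push(27) -> [6, 3, 30, 8, 27]
push(2) -> [6, 3, 30, 8, 27, 2]
Final stack (bottom to top): [6, 3, 30, 8, 27, 2]


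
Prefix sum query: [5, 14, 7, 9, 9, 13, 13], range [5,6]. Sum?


Prefix sums: [0, 5, 19, 26, 35, 44, 57, 70]
Sum[5..6] = prefix[7] - prefix[5] = 70 - 44 = 26


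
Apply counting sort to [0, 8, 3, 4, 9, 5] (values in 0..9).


Count array: [1, 0, 0, 1, 1, 1, 0, 0, 1, 1]
Reconstruct: [0, 3, 4, 5, 8, 9]


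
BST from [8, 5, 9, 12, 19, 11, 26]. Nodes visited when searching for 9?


BST root = 8
Search for 9: compare at each node
Path: [8, 9]


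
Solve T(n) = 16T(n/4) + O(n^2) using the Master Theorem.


a=16, b=4, c=2. log_4(16)=2 = c=2. Case 2: O(n^c log n) = O(n^2 log n)
Complexity: O(n^2 log n)


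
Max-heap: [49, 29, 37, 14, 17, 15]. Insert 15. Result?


Append 15: [49, 29, 37, 14, 17, 15, 15]
Bubble up: no swaps needed
Result: [49, 29, 37, 14, 17, 15, 15]


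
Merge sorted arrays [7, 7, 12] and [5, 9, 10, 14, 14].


Compare heads, take smaller each step.
Merged: [5, 7, 7, 9, 10, 12, 14, 14]


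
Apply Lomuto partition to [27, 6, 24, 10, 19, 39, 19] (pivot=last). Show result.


Elements <= 19 go left of pivot.
Result: [6, 10, 19, 19, 24, 39, 27], pivot at index 3


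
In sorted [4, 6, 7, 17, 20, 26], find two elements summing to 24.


Two pointers: lo=0, hi=5
Found pair: (4, 20) summing to 24


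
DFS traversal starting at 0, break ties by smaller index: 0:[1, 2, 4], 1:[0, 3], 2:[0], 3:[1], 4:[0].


DFS stack-based: start with [0]
Visit order: [0, 1, 3, 2, 4]


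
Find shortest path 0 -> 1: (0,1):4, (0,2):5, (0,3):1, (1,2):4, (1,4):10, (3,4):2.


Dijkstra from 0:
Distances: {0: 0, 1: 4, 2: 5, 3: 1, 4: 3}
Shortest distance to 1 = 4, path = [0, 1]


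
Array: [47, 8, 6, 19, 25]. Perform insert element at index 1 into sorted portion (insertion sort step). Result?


After one pass: [8, 47, 6, 19, 25]


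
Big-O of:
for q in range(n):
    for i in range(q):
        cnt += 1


Per nesting level: O(n) * O(n) [triangular over q] = O(n^2)
Complexity: O(n^2)


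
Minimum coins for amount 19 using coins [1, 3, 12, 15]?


dp[0]=0; dp[i]=1+min(dp[i-c] for c in coins)
...dp[14]=3, dp[15]=1, dp[16]=2, dp[17]=3, dp[18]=2, dp[19]=3
Minimum coins for 19 = 3


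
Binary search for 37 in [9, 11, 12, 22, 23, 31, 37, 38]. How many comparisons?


Search for 37:
[0,7] mid=3 arr[3]=22
[4,7] mid=5 arr[5]=31
[6,7] mid=6 arr[6]=37
Total: 3 comparisons


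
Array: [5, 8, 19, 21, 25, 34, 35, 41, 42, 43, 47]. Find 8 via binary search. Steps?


Search for 8:
[0,10] mid=5 arr[5]=34
[0,4] mid=2 arr[2]=19
[0,1] mid=0 arr[0]=5
[1,1] mid=1 arr[1]=8
Total: 4 comparisons


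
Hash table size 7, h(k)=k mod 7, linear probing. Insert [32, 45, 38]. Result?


Insertions: 32->slot 4; 45->slot 3; 38->slot 5
Table: [None, None, None, 45, 32, 38, None]


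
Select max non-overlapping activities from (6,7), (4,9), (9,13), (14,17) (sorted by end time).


Greedy: pick earliest-ending, then skip overlaps.
Selected (3 activities): [(6, 7), (9, 13), (14, 17)]


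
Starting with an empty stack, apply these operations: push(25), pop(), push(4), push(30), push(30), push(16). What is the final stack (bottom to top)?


push(25) -> [25]
pop() returns 25 -> []
push(4) -> [4]
push(30) -> [4, 30]
push(30) -> [4, 30, 30]
push(16) -> [4, 30, 30, 16]
Final stack (bottom to top): [4, 30, 30, 16]


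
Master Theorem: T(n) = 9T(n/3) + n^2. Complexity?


a=9, b=3, c=2. log_3(9)=2 = c=2. Case 2: O(n^c log n) = O(n^2 log n)
Complexity: O(n^2 log n)


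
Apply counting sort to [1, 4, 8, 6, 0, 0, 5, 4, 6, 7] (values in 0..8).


Count array: [2, 1, 0, 0, 2, 1, 2, 1, 1]
Reconstruct: [0, 0, 1, 4, 4, 5, 6, 6, 7, 8]


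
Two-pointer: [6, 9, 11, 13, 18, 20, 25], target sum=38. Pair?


Two pointers: lo=0, hi=6
Found pair: (13, 25) summing to 38


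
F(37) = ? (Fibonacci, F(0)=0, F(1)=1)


F(n)=F(n-1)+F(n-2)
...F(35)=9227465, F(36)=14930352, F(37)=24157817


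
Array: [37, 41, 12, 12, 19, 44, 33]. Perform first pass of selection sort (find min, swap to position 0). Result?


After one pass: [12, 41, 37, 12, 19, 44, 33]


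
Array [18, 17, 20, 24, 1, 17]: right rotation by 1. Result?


Right rotate by 1: [17, 18, 17, 20, 24, 1]


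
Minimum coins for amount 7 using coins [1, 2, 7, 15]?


dp[0]=0; dp[i]=1+min(dp[i-c] for c in coins)
...dp[2]=1, dp[3]=2, dp[4]=2, dp[5]=3, dp[6]=3, dp[7]=1
Minimum coins for 7 = 1


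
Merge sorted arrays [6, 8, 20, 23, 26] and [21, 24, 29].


Compare heads, take smaller each step.
Merged: [6, 8, 20, 21, 23, 24, 26, 29]


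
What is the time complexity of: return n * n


Analysis: constant-time operation, no loop
Complexity: O(1)


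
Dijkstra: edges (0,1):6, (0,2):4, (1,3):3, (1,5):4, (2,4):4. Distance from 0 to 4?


Dijkstra from 0:
Distances: {0: 0, 1: 6, 2: 4, 3: 9, 4: 8, 5: 10}
Shortest distance to 4 = 8, path = [0, 2, 4]


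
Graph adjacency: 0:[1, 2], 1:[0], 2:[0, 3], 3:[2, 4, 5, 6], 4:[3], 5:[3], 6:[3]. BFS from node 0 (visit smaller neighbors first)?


BFS queue: start with [0]
Visit order: [0, 1, 2, 3, 4, 5, 6]


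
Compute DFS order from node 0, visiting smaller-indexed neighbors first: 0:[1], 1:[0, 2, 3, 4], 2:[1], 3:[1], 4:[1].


DFS stack-based: start with [0]
Visit order: [0, 1, 2, 3, 4]


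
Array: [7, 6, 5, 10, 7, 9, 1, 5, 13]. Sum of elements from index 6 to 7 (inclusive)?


Prefix sums: [0, 7, 13, 18, 28, 35, 44, 45, 50, 63]
Sum[6..7] = prefix[8] - prefix[6] = 50 - 44 = 6


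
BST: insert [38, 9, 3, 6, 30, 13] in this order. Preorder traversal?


Root = 38; build tree by BST insertion.
Preorder traversal: [38, 9, 3, 6, 30, 13]


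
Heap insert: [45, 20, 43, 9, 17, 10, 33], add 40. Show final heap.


Append 40: [45, 20, 43, 9, 17, 10, 33, 40]
Bubble up: swap idx 7(40) with idx 3(9); swap idx 3(40) with idx 1(20)
Result: [45, 40, 43, 20, 17, 10, 33, 9]


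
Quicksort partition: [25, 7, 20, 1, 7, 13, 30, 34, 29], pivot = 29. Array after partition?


Elements <= 29 go left of pivot.
Result: [25, 7, 20, 1, 7, 13, 29, 34, 30], pivot at index 6


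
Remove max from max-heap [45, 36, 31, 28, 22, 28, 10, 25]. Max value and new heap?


Max = 45
Replace root with last, heapify down
Resulting heap: [36, 28, 31, 25, 22, 28, 10]


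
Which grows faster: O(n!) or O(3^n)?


exponential (base 3) grows slower than factorial
O(3^n) is asymptotically smaller; O(n!) grows faster


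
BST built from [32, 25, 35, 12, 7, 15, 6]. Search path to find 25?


BST root = 32
Search for 25: compare at each node
Path: [32, 25]


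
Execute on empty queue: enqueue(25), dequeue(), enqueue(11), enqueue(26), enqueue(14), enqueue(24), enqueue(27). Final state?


enqueue(25) -> [25]
dequeue() returns 25 -> []
enqueue(11) -> [11]
enqueue(26) -> [11, 26]
enqueue(14) -> [11, 26, 14]
enqueue(24) -> [11, 26, 14, 24]
enqueue(27) -> [11, 26, 14, 24, 27]
Final queue (front to back): [11, 26, 14, 24, 27]


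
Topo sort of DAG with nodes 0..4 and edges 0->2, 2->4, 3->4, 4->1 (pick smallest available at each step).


Kahn's algorithm, process smallest node first
Order: [0, 2, 3, 4, 1]


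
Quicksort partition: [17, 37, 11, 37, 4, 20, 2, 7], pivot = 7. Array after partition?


Elements <= 7 go left of pivot.
Result: [4, 2, 7, 37, 17, 20, 37, 11], pivot at index 2


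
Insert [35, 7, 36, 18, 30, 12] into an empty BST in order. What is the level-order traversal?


Root = 35; build tree by BST insertion.
Level-Order traversal: [35, 7, 36, 18, 12, 30]


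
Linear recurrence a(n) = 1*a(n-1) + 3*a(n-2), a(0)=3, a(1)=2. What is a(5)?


Build bottom-up:
...a(3)=17, a(4)=50, a(5)=1*50+3*17=101


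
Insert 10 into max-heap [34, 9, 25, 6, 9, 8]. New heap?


Append 10: [34, 9, 25, 6, 9, 8, 10]
Bubble up: no swaps needed
Result: [34, 9, 25, 6, 9, 8, 10]


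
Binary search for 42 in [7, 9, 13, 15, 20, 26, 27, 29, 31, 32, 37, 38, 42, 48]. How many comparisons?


Search for 42:
[0,13] mid=6 arr[6]=27
[7,13] mid=10 arr[10]=37
[11,13] mid=12 arr[12]=42
Total: 3 comparisons


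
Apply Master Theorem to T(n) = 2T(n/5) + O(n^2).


a=2, b=5, c=2. log_5(2)=0.431 < c=2. Case 3: O(n^c) = O(n^2)
Complexity: O(n^2)


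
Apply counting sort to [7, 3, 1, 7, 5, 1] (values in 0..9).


Count array: [0, 2, 0, 1, 0, 1, 0, 2, 0, 0]
Reconstruct: [1, 1, 3, 5, 7, 7]


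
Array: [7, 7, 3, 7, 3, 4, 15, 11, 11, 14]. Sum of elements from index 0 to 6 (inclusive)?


Prefix sums: [0, 7, 14, 17, 24, 27, 31, 46, 57, 68, 82]
Sum[0..6] = prefix[7] - prefix[0] = 46 - 0 = 46


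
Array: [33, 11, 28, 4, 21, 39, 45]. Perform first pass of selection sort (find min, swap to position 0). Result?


After one pass: [4, 11, 28, 33, 21, 39, 45]


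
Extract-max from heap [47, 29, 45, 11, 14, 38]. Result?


Max = 47
Replace root with last, heapify down
Resulting heap: [45, 29, 38, 11, 14]


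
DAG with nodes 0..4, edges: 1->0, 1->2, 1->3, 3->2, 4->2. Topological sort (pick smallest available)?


Kahn's algorithm, process smallest node first
Order: [1, 0, 3, 4, 2]


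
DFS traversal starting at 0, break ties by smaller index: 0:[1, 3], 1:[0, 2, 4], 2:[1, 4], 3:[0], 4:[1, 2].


DFS stack-based: start with [0]
Visit order: [0, 1, 2, 4, 3]


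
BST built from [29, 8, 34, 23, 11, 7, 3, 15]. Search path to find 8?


BST root = 29
Search for 8: compare at each node
Path: [29, 8]


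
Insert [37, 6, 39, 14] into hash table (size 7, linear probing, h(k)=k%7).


Insertions: 37->slot 2; 6->slot 6; 39->slot 4; 14->slot 0
Table: [14, None, 37, None, 39, None, 6]


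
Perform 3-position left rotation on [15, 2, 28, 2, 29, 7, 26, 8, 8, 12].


Left rotate by 3: [2, 29, 7, 26, 8, 8, 12, 15, 2, 28]


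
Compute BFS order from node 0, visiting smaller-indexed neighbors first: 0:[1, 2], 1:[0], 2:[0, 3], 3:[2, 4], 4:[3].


BFS queue: start with [0]
Visit order: [0, 1, 2, 3, 4]


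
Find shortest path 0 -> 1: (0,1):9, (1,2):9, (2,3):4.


Dijkstra from 0:
Distances: {0: 0, 1: 9, 2: 18, 3: 22}
Shortest distance to 1 = 9, path = [0, 1]


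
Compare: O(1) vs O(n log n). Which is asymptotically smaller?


constant grows slower than linearithmic
O(1) is asymptotically smaller; O(n log n) grows faster


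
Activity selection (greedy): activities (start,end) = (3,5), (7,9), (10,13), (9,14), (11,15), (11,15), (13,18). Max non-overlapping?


Greedy: pick earliest-ending, then skip overlaps.
Selected (4 activities): [(3, 5), (7, 9), (10, 13), (13, 18)]


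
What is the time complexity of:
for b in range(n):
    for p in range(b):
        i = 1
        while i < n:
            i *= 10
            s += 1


Per nesting level: O(n) * O(n) [triangular over b] * O(log n) = O(n^2 log n)
Complexity: O(n^2 log n)


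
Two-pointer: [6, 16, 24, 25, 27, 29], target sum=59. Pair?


Two pointers: lo=0, hi=5
No pair sums to 59


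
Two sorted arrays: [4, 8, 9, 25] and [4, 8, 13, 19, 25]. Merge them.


Compare heads, take smaller each step.
Merged: [4, 4, 8, 8, 9, 13, 19, 25, 25]


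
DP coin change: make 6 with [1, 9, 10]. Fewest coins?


dp[0]=0; dp[i]=1+min(dp[i-c] for c in coins)
...dp[1]=1, dp[2]=2, dp[3]=3, dp[4]=4, dp[5]=5, dp[6]=6
Minimum coins for 6 = 6


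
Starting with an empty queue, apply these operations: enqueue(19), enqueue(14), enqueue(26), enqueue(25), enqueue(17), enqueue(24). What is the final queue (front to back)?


enqueue(19) -> [19]
enqueue(14) -> [19, 14]
enqueue(26) -> [19, 14, 26]
enqueue(25) -> [19, 14, 26, 25]
enqueue(17) -> [19, 14, 26, 25, 17]
enqueue(24) -> [19, 14, 26, 25, 17, 24]
Final queue (front to back): [19, 14, 26, 25, 17, 24]


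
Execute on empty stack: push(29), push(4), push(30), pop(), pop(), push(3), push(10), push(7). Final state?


push(29) -> [29]
push(4) -> [29, 4]
push(30) -> [29, 4, 30]
pop() returns 30 -> [29, 4]
pop() returns 4 -> [29]
push(3) -> [29, 3]
push(10) -> [29, 3, 10]
push(7) -> [29, 3, 10, 7]
Final stack (bottom to top): [29, 3, 10, 7]


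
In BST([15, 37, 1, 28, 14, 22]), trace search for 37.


BST root = 15
Search for 37: compare at each node
Path: [15, 37]


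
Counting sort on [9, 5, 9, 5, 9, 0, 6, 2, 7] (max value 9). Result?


Count array: [1, 0, 1, 0, 0, 2, 1, 1, 0, 3]
Reconstruct: [0, 2, 5, 5, 6, 7, 9, 9, 9]


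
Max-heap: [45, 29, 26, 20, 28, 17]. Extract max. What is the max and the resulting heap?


Max = 45
Replace root with last, heapify down
Resulting heap: [29, 28, 26, 20, 17]


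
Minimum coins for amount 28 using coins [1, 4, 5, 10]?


dp[0]=0; dp[i]=1+min(dp[i-c] for c in coins)
...dp[23]=4, dp[24]=3, dp[25]=3, dp[26]=4, dp[27]=5, dp[28]=4
Minimum coins for 28 = 4


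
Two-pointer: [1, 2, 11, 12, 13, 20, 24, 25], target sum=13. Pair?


Two pointers: lo=0, hi=7
Found pair: (1, 12) summing to 13


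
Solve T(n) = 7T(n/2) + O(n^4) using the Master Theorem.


a=7, b=2, c=4. log_2(7)=2.807 < c=4. Case 3: O(n^c) = O(n^4)
Complexity: O(n^4)


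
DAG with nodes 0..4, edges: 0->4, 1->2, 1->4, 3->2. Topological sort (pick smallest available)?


Kahn's algorithm, process smallest node first
Order: [0, 1, 3, 2, 4]


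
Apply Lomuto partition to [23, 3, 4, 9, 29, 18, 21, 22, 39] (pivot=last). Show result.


Elements <= 39 go left of pivot.
Result: [23, 3, 4, 9, 29, 18, 21, 22, 39], pivot at index 8


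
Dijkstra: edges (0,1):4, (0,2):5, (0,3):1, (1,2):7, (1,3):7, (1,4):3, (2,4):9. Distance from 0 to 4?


Dijkstra from 0:
Distances: {0: 0, 1: 4, 2: 5, 3: 1, 4: 7}
Shortest distance to 4 = 7, path = [0, 1, 4]


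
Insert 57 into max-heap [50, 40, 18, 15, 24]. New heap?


Append 57: [50, 40, 18, 15, 24, 57]
Bubble up: swap idx 5(57) with idx 2(18); swap idx 2(57) with idx 0(50)
Result: [57, 40, 50, 15, 24, 18]


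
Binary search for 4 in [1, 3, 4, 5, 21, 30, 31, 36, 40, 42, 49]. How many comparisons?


Search for 4:
[0,10] mid=5 arr[5]=30
[0,4] mid=2 arr[2]=4
Total: 2 comparisons


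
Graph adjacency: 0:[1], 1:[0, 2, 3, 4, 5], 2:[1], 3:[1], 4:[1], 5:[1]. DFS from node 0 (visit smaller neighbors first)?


DFS stack-based: start with [0]
Visit order: [0, 1, 2, 3, 4, 5]


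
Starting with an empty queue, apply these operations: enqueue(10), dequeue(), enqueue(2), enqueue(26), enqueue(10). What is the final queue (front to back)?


enqueue(10) -> [10]
dequeue() returns 10 -> []
enqueue(2) -> [2]
enqueue(26) -> [2, 26]
enqueue(10) -> [2, 26, 10]
Final queue (front to back): [2, 26, 10]


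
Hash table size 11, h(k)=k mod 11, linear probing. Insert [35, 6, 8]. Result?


Insertions: 35->slot 2; 6->slot 6; 8->slot 8
Table: [None, None, 35, None, None, None, 6, None, 8, None, None]


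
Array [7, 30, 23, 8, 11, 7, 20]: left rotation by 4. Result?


Left rotate by 4: [11, 7, 20, 7, 30, 23, 8]


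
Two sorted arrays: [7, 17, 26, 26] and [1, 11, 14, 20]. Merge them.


Compare heads, take smaller each step.
Merged: [1, 7, 11, 14, 17, 20, 26, 26]


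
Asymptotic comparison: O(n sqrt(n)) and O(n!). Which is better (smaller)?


n^1.5 grows slower than factorial
O(n sqrt(n)) is asymptotically smaller; O(n!) grows faster


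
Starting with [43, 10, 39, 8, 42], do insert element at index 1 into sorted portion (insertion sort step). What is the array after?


After one pass: [10, 43, 39, 8, 42]


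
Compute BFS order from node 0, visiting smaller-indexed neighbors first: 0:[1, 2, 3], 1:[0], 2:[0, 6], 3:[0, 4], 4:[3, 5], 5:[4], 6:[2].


BFS queue: start with [0]
Visit order: [0, 1, 2, 3, 6, 4, 5]


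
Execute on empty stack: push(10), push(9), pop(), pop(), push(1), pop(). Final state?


push(10) -> [10]
push(9) -> [10, 9]
pop() returns 9 -> [10]
pop() returns 10 -> []
push(1) -> [1]
pop() returns 1 -> []
Final stack (bottom to top): []


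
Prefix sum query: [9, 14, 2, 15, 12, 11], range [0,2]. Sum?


Prefix sums: [0, 9, 23, 25, 40, 52, 63]
Sum[0..2] = prefix[3] - prefix[0] = 25 - 0 = 25


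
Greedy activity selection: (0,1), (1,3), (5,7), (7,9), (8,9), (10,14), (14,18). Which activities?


Greedy: pick earliest-ending, then skip overlaps.
Selected (6 activities): [(0, 1), (1, 3), (5, 7), (7, 9), (10, 14), (14, 18)]


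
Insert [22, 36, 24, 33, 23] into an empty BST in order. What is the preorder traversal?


Root = 22; build tree by BST insertion.
Preorder traversal: [22, 36, 24, 23, 33]


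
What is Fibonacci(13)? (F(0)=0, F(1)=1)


F(n)=F(n-1)+F(n-2)
...F(11)=89, F(12)=144, F(13)=233


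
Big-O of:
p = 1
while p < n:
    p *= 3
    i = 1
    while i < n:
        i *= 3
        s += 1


Per nesting level: O(log n) * O(log n) = O((log n)^2)
Complexity: O((log n)^2)


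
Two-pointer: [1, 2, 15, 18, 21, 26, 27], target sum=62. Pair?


Two pointers: lo=0, hi=6
No pair sums to 62


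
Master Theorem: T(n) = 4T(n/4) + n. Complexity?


a=4, b=4, c=1. log_4(4)=1 = c=1. Case 2: O(n^c log n) = O(n log n)
Complexity: O(n log n)


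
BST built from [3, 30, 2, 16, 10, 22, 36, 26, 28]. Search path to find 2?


BST root = 3
Search for 2: compare at each node
Path: [3, 2]


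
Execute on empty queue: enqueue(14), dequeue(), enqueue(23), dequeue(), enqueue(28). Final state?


enqueue(14) -> [14]
dequeue() returns 14 -> []
enqueue(23) -> [23]
dequeue() returns 23 -> []
enqueue(28) -> [28]
Final queue (front to back): [28]


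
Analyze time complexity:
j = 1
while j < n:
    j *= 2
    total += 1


Per nesting level: O(log n) = O(log n)
Complexity: O(log n)


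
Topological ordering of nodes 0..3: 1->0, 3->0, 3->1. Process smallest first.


Kahn's algorithm, process smallest node first
Order: [2, 3, 1, 0]


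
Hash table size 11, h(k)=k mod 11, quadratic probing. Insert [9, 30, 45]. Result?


Insertions: 9->slot 9; 30->slot 8; 45->slot 1
Table: [None, 45, None, None, None, None, None, None, 30, 9, None]


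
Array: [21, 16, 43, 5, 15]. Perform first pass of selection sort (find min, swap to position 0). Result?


After one pass: [5, 16, 43, 21, 15]


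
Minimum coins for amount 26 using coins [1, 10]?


dp[0]=0; dp[i]=1+min(dp[i-c] for c in coins)
...dp[21]=3, dp[22]=4, dp[23]=5, dp[24]=6, dp[25]=7, dp[26]=8
Minimum coins for 26 = 8


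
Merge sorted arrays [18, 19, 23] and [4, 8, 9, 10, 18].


Compare heads, take smaller each step.
Merged: [4, 8, 9, 10, 18, 18, 19, 23]


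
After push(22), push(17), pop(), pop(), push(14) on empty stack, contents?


push(22) -> [22]
push(17) -> [22, 17]
pop() returns 17 -> [22]
pop() returns 22 -> []
push(14) -> [14]
Final stack (bottom to top): [14]


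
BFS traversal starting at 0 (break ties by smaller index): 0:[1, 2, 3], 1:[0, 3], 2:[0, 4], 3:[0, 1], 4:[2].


BFS queue: start with [0]
Visit order: [0, 1, 2, 3, 4]


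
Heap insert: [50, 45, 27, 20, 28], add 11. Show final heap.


Append 11: [50, 45, 27, 20, 28, 11]
Bubble up: no swaps needed
Result: [50, 45, 27, 20, 28, 11]


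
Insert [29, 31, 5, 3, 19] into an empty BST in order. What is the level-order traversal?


Root = 29; build tree by BST insertion.
Level-Order traversal: [29, 5, 31, 3, 19]


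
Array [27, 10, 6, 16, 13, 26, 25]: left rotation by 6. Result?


Left rotate by 6: [25, 27, 10, 6, 16, 13, 26]


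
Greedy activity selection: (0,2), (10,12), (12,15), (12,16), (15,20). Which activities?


Greedy: pick earliest-ending, then skip overlaps.
Selected (4 activities): [(0, 2), (10, 12), (12, 15), (15, 20)]


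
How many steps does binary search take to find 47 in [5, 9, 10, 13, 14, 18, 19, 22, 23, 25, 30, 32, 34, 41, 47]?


Search for 47:
[0,14] mid=7 arr[7]=22
[8,14] mid=11 arr[11]=32
[12,14] mid=13 arr[13]=41
[14,14] mid=14 arr[14]=47
Total: 4 comparisons


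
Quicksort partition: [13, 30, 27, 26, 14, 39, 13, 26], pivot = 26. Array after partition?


Elements <= 26 go left of pivot.
Result: [13, 26, 14, 13, 26, 39, 30, 27], pivot at index 4


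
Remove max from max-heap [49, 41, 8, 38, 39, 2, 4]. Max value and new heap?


Max = 49
Replace root with last, heapify down
Resulting heap: [41, 39, 8, 38, 4, 2]


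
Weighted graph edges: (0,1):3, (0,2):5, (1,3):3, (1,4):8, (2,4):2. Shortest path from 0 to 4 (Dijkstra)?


Dijkstra from 0:
Distances: {0: 0, 1: 3, 2: 5, 3: 6, 4: 7}
Shortest distance to 4 = 7, path = [0, 2, 4]


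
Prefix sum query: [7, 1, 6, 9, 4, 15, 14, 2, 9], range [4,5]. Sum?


Prefix sums: [0, 7, 8, 14, 23, 27, 42, 56, 58, 67]
Sum[4..5] = prefix[6] - prefix[4] = 42 - 23 = 19


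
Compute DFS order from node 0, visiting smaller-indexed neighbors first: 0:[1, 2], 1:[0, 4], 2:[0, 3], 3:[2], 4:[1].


DFS stack-based: start with [0]
Visit order: [0, 1, 4, 2, 3]


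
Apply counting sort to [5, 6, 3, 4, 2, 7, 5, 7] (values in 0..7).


Count array: [0, 0, 1, 1, 1, 2, 1, 2]
Reconstruct: [2, 3, 4, 5, 5, 6, 7, 7]


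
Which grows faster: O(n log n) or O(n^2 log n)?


linearithmic grows slower than n^2 log n
O(n log n) is asymptotically smaller; O(n^2 log n) grows faster


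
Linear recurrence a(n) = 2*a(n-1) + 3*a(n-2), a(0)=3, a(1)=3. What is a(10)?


Build bottom-up:
...a(8)=9843, a(9)=29523, a(10)=2*29523+3*9843=88575


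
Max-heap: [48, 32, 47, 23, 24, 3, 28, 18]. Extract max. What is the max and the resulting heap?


Max = 48
Replace root with last, heapify down
Resulting heap: [47, 32, 28, 23, 24, 3, 18]


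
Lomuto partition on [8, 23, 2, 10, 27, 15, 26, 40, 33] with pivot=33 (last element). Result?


Elements <= 33 go left of pivot.
Result: [8, 23, 2, 10, 27, 15, 26, 33, 40], pivot at index 7


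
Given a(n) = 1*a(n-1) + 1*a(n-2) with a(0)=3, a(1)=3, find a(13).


Build bottom-up:
...a(11)=432, a(12)=699, a(13)=1*699+1*432=1131


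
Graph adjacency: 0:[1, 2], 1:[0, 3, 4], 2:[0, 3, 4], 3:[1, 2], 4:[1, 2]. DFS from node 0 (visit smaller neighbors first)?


DFS stack-based: start with [0]
Visit order: [0, 1, 3, 2, 4]


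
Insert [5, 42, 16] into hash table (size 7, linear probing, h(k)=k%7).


Insertions: 5->slot 5; 42->slot 0; 16->slot 2
Table: [42, None, 16, None, None, 5, None]


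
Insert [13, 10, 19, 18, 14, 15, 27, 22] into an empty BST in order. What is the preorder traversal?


Root = 13; build tree by BST insertion.
Preorder traversal: [13, 10, 19, 18, 14, 15, 27, 22]


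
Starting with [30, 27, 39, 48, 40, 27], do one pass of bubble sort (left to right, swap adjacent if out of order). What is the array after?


After one pass: [27, 30, 39, 40, 27, 48]


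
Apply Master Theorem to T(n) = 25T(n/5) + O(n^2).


a=25, b=5, c=2. log_5(25)=2 = c=2. Case 2: O(n^c log n) = O(n^2 log n)
Complexity: O(n^2 log n)


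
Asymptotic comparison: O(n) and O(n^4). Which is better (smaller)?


linear grows slower than quartic
O(n) is asymptotically smaller; O(n^4) grows faster


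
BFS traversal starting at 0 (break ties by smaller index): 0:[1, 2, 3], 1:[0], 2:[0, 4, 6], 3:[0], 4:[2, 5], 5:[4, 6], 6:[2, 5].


BFS queue: start with [0]
Visit order: [0, 1, 2, 3, 4, 6, 5]


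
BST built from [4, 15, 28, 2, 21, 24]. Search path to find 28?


BST root = 4
Search for 28: compare at each node
Path: [4, 15, 28]


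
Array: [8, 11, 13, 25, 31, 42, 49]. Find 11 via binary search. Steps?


Search for 11:
[0,6] mid=3 arr[3]=25
[0,2] mid=1 arr[1]=11
Total: 2 comparisons


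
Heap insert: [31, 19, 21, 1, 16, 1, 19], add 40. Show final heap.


Append 40: [31, 19, 21, 1, 16, 1, 19, 40]
Bubble up: swap idx 7(40) with idx 3(1); swap idx 3(40) with idx 1(19); swap idx 1(40) with idx 0(31)
Result: [40, 31, 21, 19, 16, 1, 19, 1]


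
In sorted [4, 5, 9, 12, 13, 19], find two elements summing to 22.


Two pointers: lo=0, hi=5
Found pair: (9, 13) summing to 22


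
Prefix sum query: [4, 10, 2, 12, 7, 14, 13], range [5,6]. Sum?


Prefix sums: [0, 4, 14, 16, 28, 35, 49, 62]
Sum[5..6] = prefix[7] - prefix[5] = 62 - 35 = 27


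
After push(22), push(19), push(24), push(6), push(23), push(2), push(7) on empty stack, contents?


push(22) -> [22]
push(19) -> [22, 19]
push(24) -> [22, 19, 24]
push(6) -> [22, 19, 24, 6]
push(23) -> [22, 19, 24, 6, 23]
push(2) -> [22, 19, 24, 6, 23, 2]
push(7) -> [22, 19, 24, 6, 23, 2, 7]
Final stack (bottom to top): [22, 19, 24, 6, 23, 2, 7]


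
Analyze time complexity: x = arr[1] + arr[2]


Analysis: constant-time operation, no loop
Complexity: O(1)


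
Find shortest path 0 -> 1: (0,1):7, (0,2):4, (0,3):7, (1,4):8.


Dijkstra from 0:
Distances: {0: 0, 1: 7, 2: 4, 3: 7, 4: 15}
Shortest distance to 1 = 7, path = [0, 1]


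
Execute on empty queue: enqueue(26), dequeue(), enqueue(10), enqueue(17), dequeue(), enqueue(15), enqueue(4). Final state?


enqueue(26) -> [26]
dequeue() returns 26 -> []
enqueue(10) -> [10]
enqueue(17) -> [10, 17]
dequeue() returns 10 -> [17]
enqueue(15) -> [17, 15]
enqueue(4) -> [17, 15, 4]
Final queue (front to back): [17, 15, 4]


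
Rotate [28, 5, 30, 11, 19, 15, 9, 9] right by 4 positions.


Right rotate by 4: [19, 15, 9, 9, 28, 5, 30, 11]


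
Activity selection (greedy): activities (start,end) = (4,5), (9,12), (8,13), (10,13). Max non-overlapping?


Greedy: pick earliest-ending, then skip overlaps.
Selected (2 activities): [(4, 5), (9, 12)]


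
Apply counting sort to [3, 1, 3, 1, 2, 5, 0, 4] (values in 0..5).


Count array: [1, 2, 1, 2, 1, 1]
Reconstruct: [0, 1, 1, 2, 3, 3, 4, 5]


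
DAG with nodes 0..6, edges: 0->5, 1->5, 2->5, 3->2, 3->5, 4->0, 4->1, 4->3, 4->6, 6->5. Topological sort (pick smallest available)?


Kahn's algorithm, process smallest node first
Order: [4, 0, 1, 3, 2, 6, 5]


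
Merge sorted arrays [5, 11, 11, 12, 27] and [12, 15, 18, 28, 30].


Compare heads, take smaller each step.
Merged: [5, 11, 11, 12, 12, 15, 18, 27, 28, 30]


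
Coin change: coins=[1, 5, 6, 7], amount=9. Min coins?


dp[0]=0; dp[i]=1+min(dp[i-c] for c in coins)
...dp[4]=4, dp[5]=1, dp[6]=1, dp[7]=1, dp[8]=2, dp[9]=3
Minimum coins for 9 = 3
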